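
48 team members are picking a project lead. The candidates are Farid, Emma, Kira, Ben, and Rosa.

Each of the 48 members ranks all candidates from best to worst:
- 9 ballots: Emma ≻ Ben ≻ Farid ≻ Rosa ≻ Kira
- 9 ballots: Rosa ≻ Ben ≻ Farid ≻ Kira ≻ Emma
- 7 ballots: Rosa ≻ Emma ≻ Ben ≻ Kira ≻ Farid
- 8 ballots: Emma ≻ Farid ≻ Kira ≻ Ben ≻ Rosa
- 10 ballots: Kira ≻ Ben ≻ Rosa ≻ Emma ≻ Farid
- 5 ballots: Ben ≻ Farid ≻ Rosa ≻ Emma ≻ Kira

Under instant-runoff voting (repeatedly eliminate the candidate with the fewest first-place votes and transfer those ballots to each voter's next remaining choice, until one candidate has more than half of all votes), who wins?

Round 1: Farid 0, Emma 17, Kira 10, Ben 5, Rosa 16. Farid eliminated.
Round 2: Emma 17, Kira 10, Ben 5, Rosa 16. Ben eliminated.
Round 3: Emma 17, Kira 10, Rosa 21. Kira eliminated.
Round 4: Emma 17, Rosa 31. Rosa has a majority (≥25).

Rosa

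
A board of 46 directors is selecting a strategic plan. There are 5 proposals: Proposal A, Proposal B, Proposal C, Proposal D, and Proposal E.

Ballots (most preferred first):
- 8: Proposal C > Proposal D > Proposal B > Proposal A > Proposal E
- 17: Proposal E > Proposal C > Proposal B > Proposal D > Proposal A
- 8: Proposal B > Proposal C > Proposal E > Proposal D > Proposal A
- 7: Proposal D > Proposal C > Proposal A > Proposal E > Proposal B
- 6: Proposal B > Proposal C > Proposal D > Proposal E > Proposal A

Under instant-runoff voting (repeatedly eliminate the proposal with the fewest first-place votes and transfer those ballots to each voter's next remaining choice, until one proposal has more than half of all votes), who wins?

Proposal C

Round 1: Proposal A 0, Proposal B 14, Proposal C 8, Proposal D 7, Proposal E 17. Proposal A eliminated.
Round 2: Proposal B 14, Proposal C 8, Proposal D 7, Proposal E 17. Proposal D eliminated.
Round 3: Proposal B 14, Proposal C 15, Proposal E 17. Proposal B eliminated.
Round 4: Proposal C 29, Proposal E 17. Proposal C has a majority (≥24).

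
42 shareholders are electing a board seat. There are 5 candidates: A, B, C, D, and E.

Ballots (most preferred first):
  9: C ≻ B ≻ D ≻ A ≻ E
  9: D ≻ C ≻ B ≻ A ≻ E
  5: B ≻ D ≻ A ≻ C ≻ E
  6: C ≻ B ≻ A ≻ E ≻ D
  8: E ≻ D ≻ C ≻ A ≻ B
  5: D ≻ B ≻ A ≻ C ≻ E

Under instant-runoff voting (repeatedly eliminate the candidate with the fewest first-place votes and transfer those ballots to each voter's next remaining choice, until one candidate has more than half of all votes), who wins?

D

Round 1: A 0, B 5, C 15, D 14, E 8. A eliminated.
Round 2: B 5, C 15, D 14, E 8. B eliminated.
Round 3: C 15, D 19, E 8. E eliminated.
Round 4: C 15, D 27. D has a majority (≥22).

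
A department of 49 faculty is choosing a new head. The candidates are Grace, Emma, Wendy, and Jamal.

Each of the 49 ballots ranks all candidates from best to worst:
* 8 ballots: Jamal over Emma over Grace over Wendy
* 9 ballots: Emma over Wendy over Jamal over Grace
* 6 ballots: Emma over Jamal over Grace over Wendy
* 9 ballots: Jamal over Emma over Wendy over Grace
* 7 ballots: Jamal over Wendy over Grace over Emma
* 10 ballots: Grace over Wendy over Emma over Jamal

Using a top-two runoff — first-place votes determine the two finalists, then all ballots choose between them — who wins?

Round 1 first-place votes: Grace 10, Emma 15, Wendy 0, Jamal 24. Jamal and Emma advance.
Runoff: Jamal is ranked above Emma on 24 ballots, Emma above Jamal on 25.

Emma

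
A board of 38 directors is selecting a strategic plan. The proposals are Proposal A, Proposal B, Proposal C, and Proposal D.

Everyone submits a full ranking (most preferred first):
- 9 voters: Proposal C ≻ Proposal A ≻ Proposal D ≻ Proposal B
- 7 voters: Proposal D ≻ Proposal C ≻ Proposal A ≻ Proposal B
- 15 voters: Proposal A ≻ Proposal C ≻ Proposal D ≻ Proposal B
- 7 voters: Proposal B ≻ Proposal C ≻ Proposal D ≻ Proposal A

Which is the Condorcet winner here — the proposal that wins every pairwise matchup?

Proposal C vs Proposal A: 23–15
Proposal C vs Proposal B: 31–7
Proposal C vs Proposal D: 31–7
Proposal C beats every other proposal.

Proposal C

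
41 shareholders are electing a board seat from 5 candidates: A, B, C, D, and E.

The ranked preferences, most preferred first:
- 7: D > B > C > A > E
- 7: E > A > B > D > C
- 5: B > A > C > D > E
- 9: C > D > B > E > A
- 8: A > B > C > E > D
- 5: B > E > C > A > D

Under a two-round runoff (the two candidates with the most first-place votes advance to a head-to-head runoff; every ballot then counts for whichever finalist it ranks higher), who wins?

Round 1 first-place votes: A 8, B 10, C 9, D 7, E 7. B and C advance.
Runoff: B is ranked above C on 32 ballots, C above B on 9.

B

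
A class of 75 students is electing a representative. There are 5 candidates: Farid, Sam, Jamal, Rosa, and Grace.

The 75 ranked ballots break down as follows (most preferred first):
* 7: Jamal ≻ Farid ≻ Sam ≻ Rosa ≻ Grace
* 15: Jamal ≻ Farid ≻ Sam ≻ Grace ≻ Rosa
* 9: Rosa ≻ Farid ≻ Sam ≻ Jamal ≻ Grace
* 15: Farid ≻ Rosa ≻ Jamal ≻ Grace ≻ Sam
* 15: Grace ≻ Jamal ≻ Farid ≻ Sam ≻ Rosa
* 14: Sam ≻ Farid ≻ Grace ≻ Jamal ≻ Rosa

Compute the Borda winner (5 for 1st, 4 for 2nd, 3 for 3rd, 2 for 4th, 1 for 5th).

Farid: 7×4 + 15×4 + 9×4 + 15×5 + 15×3 + 14×4 = 300
Sam: 7×3 + 15×3 + 9×3 + 15×1 + 15×2 + 14×5 = 208
Jamal: 7×5 + 15×5 + 9×2 + 15×3 + 15×4 + 14×2 = 261
Rosa: 7×2 + 15×1 + 9×5 + 15×4 + 15×1 + 14×1 = 163
Grace: 7×1 + 15×2 + 9×1 + 15×2 + 15×5 + 14×3 = 193

Farid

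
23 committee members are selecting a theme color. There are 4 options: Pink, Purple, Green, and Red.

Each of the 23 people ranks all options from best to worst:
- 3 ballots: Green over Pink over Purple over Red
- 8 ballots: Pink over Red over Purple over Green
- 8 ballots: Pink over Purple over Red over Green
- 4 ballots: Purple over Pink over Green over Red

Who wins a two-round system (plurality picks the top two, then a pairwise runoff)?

Pink

Round 1 first-place votes: Pink 16, Purple 4, Green 3, Red 0. Pink and Purple advance.
Runoff: Pink is ranked above Purple on 19 ballots, Purple above Pink on 4.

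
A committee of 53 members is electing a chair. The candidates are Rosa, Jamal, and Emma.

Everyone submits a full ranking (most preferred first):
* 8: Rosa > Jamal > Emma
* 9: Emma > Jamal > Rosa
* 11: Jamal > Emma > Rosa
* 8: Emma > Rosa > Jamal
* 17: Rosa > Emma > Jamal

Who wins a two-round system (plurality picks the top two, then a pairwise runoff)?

Emma

Round 1 first-place votes: Rosa 25, Jamal 11, Emma 17. Rosa and Emma advance.
Runoff: Rosa is ranked above Emma on 25 ballots, Emma above Rosa on 28.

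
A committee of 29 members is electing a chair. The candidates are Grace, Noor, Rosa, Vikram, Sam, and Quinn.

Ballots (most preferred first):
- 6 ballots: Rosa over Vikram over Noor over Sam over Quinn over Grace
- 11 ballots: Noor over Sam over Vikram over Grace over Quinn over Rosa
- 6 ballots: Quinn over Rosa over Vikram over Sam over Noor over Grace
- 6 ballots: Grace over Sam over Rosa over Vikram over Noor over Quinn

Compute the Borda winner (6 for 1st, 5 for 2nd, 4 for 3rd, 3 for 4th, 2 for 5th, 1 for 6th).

Grace: 6×1 + 11×3 + 6×1 + 6×6 = 81
Noor: 6×4 + 11×6 + 6×2 + 6×2 = 114
Rosa: 6×6 + 11×1 + 6×5 + 6×4 = 101
Vikram: 6×5 + 11×4 + 6×4 + 6×3 = 116
Sam: 6×3 + 11×5 + 6×3 + 6×5 = 121
Quinn: 6×2 + 11×2 + 6×6 + 6×1 = 76

Sam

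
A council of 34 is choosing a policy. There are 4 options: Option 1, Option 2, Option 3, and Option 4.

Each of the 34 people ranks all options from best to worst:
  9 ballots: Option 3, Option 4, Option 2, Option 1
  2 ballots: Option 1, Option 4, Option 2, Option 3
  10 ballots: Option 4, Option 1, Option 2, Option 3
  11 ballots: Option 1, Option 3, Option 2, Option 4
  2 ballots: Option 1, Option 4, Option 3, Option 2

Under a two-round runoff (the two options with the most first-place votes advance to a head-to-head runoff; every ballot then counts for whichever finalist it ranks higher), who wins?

Round 1 first-place votes: Option 1 15, Option 2 0, Option 3 9, Option 4 10. Option 1 and Option 4 advance.
Runoff: Option 1 is ranked above Option 4 on 15 ballots, Option 4 above Option 1 on 19.

Option 4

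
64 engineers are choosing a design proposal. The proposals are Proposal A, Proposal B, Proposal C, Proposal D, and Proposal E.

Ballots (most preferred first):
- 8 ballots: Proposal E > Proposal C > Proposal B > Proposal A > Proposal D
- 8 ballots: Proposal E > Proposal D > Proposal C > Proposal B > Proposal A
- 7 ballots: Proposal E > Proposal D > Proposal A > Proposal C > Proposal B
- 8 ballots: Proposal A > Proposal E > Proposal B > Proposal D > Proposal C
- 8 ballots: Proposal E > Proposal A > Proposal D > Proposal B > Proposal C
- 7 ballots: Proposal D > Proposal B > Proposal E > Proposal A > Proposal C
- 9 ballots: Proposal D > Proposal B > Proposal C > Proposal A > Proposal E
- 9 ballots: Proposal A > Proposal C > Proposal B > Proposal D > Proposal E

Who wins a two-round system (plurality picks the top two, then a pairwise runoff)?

Round 1 first-place votes: Proposal A 17, Proposal B 0, Proposal C 0, Proposal D 16, Proposal E 31. Proposal E and Proposal A advance.
Runoff: Proposal E is ranked above Proposal A on 38 ballots, Proposal A above Proposal E on 26.

Proposal E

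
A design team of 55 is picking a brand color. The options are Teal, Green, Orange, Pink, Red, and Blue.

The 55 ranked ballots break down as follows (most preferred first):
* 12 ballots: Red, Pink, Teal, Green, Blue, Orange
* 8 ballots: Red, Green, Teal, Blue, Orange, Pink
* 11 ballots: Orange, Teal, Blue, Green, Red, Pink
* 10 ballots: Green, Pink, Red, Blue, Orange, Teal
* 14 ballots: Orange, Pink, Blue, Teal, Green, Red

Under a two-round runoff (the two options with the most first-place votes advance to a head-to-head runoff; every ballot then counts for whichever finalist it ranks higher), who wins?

Round 1 first-place votes: Teal 0, Green 10, Orange 25, Pink 0, Red 20, Blue 0. Orange and Red advance.
Runoff: Orange is ranked above Red on 25 ballots, Red above Orange on 30.

Red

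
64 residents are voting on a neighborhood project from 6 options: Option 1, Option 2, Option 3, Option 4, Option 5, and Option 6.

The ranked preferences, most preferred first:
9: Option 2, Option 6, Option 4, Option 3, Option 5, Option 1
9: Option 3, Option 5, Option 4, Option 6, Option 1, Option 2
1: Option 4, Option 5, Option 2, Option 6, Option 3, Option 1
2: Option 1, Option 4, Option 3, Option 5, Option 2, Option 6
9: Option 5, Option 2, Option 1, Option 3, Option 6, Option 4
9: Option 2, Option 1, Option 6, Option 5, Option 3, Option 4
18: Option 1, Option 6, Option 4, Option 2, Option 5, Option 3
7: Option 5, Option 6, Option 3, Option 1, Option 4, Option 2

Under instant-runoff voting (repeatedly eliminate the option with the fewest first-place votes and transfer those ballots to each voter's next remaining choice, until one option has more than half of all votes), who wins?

Option 5

Round 1: Option 1 20, Option 2 18, Option 3 9, Option 4 1, Option 5 16, Option 6 0. Option 6 eliminated.
Round 2: Option 1 20, Option 2 18, Option 3 9, Option 4 1, Option 5 16. Option 4 eliminated.
Round 3: Option 1 20, Option 2 18, Option 3 9, Option 5 17. Option 3 eliminated.
Round 4: Option 1 20, Option 2 18, Option 5 26. Option 2 eliminated.
Round 5: Option 1 29, Option 5 35. Option 5 has a majority (≥33).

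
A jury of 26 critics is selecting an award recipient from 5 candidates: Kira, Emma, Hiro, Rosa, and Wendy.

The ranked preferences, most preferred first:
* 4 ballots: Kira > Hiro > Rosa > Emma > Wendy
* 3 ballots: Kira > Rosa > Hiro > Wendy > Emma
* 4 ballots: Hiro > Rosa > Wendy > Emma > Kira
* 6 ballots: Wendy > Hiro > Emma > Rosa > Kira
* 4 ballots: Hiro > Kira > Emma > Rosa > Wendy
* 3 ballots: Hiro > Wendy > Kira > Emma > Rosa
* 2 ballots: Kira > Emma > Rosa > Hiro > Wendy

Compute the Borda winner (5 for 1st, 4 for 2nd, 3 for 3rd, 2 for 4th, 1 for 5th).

Hiro

Kira: 4×5 + 3×5 + 4×1 + 6×1 + 4×4 + 3×3 + 2×5 = 80
Emma: 4×2 + 3×1 + 4×2 + 6×3 + 4×3 + 3×2 + 2×4 = 63
Hiro: 4×4 + 3×3 + 4×5 + 6×4 + 4×5 + 3×5 + 2×2 = 108
Rosa: 4×3 + 3×4 + 4×4 + 6×2 + 4×2 + 3×1 + 2×3 = 69
Wendy: 4×1 + 3×2 + 4×3 + 6×5 + 4×1 + 3×4 + 2×1 = 70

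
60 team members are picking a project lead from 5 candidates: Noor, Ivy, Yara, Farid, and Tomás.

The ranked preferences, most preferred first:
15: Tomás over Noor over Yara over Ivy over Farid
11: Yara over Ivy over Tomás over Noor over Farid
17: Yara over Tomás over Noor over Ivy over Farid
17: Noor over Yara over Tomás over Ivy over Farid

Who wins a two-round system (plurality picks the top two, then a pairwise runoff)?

Round 1 first-place votes: Noor 17, Ivy 0, Yara 28, Farid 0, Tomás 15. Yara and Noor advance.
Runoff: Yara is ranked above Noor on 28 ballots, Noor above Yara on 32.

Noor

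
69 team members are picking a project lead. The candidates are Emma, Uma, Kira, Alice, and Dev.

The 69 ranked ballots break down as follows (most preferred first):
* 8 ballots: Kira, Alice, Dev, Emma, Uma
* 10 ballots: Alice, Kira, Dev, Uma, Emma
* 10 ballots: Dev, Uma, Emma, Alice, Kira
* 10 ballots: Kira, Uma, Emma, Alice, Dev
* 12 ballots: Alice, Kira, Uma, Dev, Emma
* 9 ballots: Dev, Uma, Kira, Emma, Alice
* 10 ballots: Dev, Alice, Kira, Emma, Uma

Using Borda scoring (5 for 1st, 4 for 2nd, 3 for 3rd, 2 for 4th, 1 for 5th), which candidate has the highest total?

Emma: 8×2 + 10×1 + 10×3 + 10×3 + 12×1 + 9×2 + 10×2 = 136
Uma: 8×1 + 10×2 + 10×4 + 10×4 + 12×3 + 9×4 + 10×1 = 190
Kira: 8×5 + 10×4 + 10×1 + 10×5 + 12×4 + 9×3 + 10×3 = 245
Alice: 8×4 + 10×5 + 10×2 + 10×2 + 12×5 + 9×1 + 10×4 = 231
Dev: 8×3 + 10×3 + 10×5 + 10×1 + 12×2 + 9×5 + 10×5 = 233

Kira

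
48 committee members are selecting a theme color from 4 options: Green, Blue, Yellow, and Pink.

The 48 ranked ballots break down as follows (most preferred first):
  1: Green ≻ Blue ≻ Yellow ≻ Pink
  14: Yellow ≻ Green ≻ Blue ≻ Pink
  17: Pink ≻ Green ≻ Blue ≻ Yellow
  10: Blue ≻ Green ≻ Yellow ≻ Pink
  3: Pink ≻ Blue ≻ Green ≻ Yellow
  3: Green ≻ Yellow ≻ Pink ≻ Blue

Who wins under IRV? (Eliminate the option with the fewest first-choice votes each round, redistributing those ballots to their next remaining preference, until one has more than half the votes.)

Round 1: Green 4, Blue 10, Yellow 14, Pink 20. Green eliminated.
Round 2: Blue 11, Yellow 17, Pink 20. Blue eliminated.
Round 3: Yellow 28, Pink 20. Yellow has a majority (≥25).

Yellow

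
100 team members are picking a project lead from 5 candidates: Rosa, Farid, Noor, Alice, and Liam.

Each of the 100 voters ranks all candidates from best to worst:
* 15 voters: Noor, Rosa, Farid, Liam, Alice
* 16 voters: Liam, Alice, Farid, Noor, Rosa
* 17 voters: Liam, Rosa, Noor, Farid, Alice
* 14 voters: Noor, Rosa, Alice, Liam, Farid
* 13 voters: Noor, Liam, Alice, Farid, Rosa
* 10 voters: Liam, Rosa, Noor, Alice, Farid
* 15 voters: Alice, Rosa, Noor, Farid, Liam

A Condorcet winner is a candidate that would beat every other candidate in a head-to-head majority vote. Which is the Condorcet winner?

Noor

Noor vs Rosa: 58–42
Noor vs Farid: 84–16
Noor vs Alice: 69–31
Noor vs Liam: 57–43
Noor beats every other candidate.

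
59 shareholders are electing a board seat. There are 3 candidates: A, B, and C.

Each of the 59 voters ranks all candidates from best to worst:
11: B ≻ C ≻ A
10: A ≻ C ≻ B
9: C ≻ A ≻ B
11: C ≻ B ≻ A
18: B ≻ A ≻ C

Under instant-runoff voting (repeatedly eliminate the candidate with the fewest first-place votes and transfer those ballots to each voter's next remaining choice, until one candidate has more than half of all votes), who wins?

C

Round 1: A 10, B 29, C 20. A eliminated.
Round 2: B 29, C 30. C has a majority (≥30).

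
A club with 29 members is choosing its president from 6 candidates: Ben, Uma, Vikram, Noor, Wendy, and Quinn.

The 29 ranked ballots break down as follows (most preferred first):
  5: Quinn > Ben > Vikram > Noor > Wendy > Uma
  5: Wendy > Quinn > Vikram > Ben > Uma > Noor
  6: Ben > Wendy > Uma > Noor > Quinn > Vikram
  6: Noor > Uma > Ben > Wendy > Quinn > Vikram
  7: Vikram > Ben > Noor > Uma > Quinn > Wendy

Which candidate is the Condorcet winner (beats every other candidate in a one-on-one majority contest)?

Ben

Ben vs Uma: 23–6
Ben vs Vikram: 17–12
Ben vs Noor: 23–6
Ben vs Wendy: 24–5
Ben vs Quinn: 19–10
Ben beats every other candidate.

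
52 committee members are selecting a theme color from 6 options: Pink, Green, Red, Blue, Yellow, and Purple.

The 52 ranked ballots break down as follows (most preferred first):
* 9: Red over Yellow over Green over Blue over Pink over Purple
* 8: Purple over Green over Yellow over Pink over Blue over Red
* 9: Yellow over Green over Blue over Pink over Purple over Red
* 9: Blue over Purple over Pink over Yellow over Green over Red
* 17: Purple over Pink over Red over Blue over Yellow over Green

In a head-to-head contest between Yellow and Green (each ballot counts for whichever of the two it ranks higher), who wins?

Yellow is ranked above Green on 44 ballots; Green above Yellow on 8.

Yellow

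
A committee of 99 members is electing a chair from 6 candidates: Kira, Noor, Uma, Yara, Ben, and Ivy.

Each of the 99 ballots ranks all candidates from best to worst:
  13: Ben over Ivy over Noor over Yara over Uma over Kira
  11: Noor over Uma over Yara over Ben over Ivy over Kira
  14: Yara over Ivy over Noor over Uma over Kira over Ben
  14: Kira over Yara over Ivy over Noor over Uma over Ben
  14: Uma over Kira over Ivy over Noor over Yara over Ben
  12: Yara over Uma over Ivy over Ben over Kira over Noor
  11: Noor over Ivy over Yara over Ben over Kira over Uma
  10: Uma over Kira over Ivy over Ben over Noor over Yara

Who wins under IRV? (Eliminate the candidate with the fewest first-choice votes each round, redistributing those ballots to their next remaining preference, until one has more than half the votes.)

Round 1: Kira 14, Noor 22, Uma 24, Yara 26, Ben 13, Ivy 0. Ivy eliminated.
Round 2: Kira 14, Noor 22, Uma 24, Yara 26, Ben 13. Ben eliminated.
Round 3: Kira 14, Noor 35, Uma 24, Yara 26. Kira eliminated.
Round 4: Noor 35, Uma 24, Yara 40. Uma eliminated.
Round 5: Noor 59, Yara 40. Noor has a majority (≥50).

Noor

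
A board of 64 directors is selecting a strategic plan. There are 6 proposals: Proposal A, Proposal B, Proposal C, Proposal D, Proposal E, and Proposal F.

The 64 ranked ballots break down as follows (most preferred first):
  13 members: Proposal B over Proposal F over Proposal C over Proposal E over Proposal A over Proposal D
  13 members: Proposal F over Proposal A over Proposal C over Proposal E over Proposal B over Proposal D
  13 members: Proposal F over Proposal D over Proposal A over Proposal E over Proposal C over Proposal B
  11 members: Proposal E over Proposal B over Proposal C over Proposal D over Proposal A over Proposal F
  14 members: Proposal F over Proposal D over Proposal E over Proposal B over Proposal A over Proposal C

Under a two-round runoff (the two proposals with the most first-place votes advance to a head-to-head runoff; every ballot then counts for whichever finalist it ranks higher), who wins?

Round 1 first-place votes: Proposal A 0, Proposal B 13, Proposal C 0, Proposal D 0, Proposal E 11, Proposal F 40. Proposal F and Proposal B advance.
Runoff: Proposal F is ranked above Proposal B on 40 ballots, Proposal B above Proposal F on 24.

Proposal F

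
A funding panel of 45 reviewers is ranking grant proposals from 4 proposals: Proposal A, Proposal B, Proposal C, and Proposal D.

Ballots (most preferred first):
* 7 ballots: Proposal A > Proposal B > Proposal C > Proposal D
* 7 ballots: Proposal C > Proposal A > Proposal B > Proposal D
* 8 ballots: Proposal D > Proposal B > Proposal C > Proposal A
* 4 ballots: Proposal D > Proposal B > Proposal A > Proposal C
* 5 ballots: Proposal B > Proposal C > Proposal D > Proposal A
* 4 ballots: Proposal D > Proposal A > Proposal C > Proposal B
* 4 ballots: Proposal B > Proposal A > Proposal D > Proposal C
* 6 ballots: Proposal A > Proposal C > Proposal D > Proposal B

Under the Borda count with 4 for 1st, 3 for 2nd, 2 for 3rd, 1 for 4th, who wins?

Proposal A: 7×4 + 7×3 + 8×1 + 4×2 + 5×1 + 4×3 + 4×3 + 6×4 = 118
Proposal B: 7×3 + 7×2 + 8×3 + 4×3 + 5×4 + 4×1 + 4×4 + 6×1 = 117
Proposal C: 7×2 + 7×4 + 8×2 + 4×1 + 5×3 + 4×2 + 4×1 + 6×3 = 107
Proposal D: 7×1 + 7×1 + 8×4 + 4×4 + 5×2 + 4×4 + 4×2 + 6×2 = 108

Proposal A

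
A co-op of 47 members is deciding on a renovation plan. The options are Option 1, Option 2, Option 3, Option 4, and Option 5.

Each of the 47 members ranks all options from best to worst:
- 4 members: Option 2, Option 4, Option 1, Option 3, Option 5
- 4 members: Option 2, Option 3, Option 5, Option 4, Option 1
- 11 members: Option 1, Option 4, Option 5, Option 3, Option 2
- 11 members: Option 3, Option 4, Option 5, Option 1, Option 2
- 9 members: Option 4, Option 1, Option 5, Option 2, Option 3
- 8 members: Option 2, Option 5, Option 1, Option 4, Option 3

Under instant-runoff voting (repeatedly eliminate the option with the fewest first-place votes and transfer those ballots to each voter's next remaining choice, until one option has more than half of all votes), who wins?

Round 1: Option 1 11, Option 2 16, Option 3 11, Option 4 9, Option 5 0. Option 5 eliminated.
Round 2: Option 1 11, Option 2 16, Option 3 11, Option 4 9. Option 4 eliminated.
Round 3: Option 1 20, Option 2 16, Option 3 11. Option 3 eliminated.
Round 4: Option 1 31, Option 2 16. Option 1 has a majority (≥24).

Option 1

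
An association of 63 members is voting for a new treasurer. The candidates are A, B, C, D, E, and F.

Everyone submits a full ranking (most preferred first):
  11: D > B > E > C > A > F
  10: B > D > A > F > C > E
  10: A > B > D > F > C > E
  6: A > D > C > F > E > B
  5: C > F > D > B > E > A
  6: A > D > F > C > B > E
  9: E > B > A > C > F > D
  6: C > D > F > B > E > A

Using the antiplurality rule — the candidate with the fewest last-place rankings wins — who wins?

C

Last-place votes: A 11, B 6, C 0, D 9, E 26, F 11.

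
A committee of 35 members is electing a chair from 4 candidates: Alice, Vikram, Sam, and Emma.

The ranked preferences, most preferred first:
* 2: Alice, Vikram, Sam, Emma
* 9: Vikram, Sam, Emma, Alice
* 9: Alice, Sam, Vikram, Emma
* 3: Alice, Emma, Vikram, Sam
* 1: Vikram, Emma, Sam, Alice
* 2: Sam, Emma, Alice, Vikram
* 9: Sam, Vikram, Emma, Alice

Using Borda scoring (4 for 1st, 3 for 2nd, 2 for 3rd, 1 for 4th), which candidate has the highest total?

Sam

Alice: 2×4 + 9×1 + 9×4 + 3×4 + 1×1 + 2×2 + 9×1 = 79
Vikram: 2×3 + 9×4 + 9×2 + 3×2 + 1×4 + 2×1 + 9×3 = 99
Sam: 2×2 + 9×3 + 9×3 + 3×1 + 1×2 + 2×4 + 9×4 = 107
Emma: 2×1 + 9×2 + 9×1 + 3×3 + 1×3 + 2×3 + 9×2 = 65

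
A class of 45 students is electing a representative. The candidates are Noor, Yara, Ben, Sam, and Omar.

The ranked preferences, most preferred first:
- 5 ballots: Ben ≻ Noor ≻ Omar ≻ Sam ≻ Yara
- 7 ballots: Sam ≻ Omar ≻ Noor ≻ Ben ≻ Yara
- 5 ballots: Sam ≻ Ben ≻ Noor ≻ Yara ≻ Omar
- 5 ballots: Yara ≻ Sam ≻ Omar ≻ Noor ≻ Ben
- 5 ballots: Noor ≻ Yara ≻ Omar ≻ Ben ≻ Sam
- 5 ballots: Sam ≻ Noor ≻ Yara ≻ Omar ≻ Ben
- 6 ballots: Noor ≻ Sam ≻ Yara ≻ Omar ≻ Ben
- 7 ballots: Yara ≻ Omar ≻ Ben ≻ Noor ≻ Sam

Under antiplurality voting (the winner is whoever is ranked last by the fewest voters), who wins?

Noor

Last-place votes: Noor 0, Yara 12, Ben 16, Sam 12, Omar 5.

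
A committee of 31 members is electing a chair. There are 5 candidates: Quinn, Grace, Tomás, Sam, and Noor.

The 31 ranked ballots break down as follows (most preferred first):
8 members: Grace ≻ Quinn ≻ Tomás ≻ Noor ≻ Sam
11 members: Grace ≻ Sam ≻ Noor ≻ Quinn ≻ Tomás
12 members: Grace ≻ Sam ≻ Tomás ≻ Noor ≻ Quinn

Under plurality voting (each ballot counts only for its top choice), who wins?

First-place votes: Quinn 0, Grace 31, Tomás 0, Sam 0, Noor 0.

Grace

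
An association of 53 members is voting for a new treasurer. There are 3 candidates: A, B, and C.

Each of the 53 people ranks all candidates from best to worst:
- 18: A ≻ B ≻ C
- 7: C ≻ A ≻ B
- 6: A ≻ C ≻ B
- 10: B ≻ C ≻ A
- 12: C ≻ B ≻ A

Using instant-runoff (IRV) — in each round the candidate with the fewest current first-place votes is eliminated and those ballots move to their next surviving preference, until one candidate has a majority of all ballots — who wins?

Round 1: A 24, B 10, C 19. B eliminated.
Round 2: A 24, C 29. C has a majority (≥27).

C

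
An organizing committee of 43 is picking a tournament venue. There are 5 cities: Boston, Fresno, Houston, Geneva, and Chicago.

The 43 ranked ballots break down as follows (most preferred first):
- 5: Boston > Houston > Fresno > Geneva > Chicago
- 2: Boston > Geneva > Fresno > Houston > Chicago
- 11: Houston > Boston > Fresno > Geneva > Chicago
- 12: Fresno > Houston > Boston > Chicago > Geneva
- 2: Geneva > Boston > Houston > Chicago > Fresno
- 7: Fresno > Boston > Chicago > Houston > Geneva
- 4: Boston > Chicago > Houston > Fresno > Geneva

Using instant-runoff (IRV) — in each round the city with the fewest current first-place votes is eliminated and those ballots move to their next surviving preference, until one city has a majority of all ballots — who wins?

Boston

Round 1: Boston 11, Fresno 19, Houston 11, Geneva 2, Chicago 0. Chicago eliminated.
Round 2: Boston 11, Fresno 19, Houston 11, Geneva 2. Geneva eliminated.
Round 3: Boston 13, Fresno 19, Houston 11. Houston eliminated.
Round 4: Boston 24, Fresno 19. Boston has a majority (≥22).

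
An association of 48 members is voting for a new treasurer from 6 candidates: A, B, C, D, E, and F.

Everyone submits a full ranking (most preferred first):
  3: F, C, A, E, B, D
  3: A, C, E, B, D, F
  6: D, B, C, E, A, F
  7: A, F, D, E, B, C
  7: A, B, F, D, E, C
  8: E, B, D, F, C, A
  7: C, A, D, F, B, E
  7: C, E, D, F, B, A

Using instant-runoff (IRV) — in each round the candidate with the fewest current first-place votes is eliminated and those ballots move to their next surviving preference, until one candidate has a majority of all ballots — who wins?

Round 1: A 17, B 0, C 14, D 6, E 8, F 3. B eliminated.
Round 2: A 17, C 14, D 6, E 8, F 3. F eliminated.
Round 3: A 17, C 17, D 6, E 8. D eliminated.
Round 4: A 17, C 23, E 8. E eliminated.
Round 5: A 17, C 31. C has a majority (≥25).

C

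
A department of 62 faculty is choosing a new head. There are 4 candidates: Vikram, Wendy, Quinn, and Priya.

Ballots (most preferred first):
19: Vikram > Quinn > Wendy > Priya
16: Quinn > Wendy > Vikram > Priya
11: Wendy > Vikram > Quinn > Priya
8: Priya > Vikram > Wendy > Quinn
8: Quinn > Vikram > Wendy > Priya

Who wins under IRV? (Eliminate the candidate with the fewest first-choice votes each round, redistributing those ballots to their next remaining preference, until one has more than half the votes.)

Vikram

Round 1: Vikram 19, Wendy 11, Quinn 24, Priya 8. Priya eliminated.
Round 2: Vikram 27, Wendy 11, Quinn 24. Wendy eliminated.
Round 3: Vikram 38, Quinn 24. Vikram has a majority (≥32).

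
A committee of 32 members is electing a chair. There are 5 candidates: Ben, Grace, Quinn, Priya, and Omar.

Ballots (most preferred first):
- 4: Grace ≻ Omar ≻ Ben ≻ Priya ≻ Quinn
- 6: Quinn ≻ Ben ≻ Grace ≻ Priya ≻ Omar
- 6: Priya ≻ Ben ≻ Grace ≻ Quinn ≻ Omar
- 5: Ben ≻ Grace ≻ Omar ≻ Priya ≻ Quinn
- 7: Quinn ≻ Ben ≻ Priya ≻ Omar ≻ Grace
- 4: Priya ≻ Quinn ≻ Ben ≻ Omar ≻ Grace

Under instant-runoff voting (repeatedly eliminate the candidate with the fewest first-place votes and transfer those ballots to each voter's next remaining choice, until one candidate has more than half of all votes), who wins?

Priya

Round 1: Ben 5, Grace 4, Quinn 13, Priya 10, Omar 0. Omar eliminated.
Round 2: Ben 5, Grace 4, Quinn 13, Priya 10. Grace eliminated.
Round 3: Ben 9, Quinn 13, Priya 10. Ben eliminated.
Round 4: Quinn 13, Priya 19. Priya has a majority (≥17).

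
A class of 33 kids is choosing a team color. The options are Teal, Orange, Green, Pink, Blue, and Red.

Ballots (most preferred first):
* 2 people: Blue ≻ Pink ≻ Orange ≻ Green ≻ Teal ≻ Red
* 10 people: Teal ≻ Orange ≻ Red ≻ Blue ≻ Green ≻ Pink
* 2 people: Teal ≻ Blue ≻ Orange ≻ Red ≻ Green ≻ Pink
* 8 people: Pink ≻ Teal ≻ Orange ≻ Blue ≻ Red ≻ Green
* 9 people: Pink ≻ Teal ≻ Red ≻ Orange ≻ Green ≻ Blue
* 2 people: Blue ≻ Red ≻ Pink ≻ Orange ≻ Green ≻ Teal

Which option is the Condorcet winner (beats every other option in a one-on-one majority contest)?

Pink

Pink vs Teal: 21–12
Pink vs Orange: 21–12
Pink vs Green: 21–12
Pink vs Blue: 17–16
Pink vs Red: 19–14
Pink beats every other option.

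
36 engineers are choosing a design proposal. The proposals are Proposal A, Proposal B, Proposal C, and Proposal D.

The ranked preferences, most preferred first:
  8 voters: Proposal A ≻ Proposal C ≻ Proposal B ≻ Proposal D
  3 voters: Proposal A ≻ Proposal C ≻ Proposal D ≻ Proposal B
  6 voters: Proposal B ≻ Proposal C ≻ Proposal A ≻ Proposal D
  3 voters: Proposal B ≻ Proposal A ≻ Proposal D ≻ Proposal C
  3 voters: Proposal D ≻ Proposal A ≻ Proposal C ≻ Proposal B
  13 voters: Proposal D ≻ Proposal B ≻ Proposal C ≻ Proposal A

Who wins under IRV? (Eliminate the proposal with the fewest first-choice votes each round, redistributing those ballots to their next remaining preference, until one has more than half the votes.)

Round 1: Proposal A 11, Proposal B 9, Proposal C 0, Proposal D 16. Proposal C eliminated.
Round 2: Proposal A 11, Proposal B 9, Proposal D 16. Proposal B eliminated.
Round 3: Proposal A 20, Proposal D 16. Proposal A has a majority (≥19).

Proposal A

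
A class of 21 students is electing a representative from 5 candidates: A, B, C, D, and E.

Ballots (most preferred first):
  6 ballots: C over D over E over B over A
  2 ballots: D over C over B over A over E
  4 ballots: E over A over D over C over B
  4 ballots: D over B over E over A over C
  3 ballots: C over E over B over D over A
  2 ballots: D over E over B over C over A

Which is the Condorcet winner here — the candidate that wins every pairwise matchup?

D

D vs A: 17–4
D vs B: 18–3
D vs C: 12–9
D vs E: 14–7
D beats every other candidate.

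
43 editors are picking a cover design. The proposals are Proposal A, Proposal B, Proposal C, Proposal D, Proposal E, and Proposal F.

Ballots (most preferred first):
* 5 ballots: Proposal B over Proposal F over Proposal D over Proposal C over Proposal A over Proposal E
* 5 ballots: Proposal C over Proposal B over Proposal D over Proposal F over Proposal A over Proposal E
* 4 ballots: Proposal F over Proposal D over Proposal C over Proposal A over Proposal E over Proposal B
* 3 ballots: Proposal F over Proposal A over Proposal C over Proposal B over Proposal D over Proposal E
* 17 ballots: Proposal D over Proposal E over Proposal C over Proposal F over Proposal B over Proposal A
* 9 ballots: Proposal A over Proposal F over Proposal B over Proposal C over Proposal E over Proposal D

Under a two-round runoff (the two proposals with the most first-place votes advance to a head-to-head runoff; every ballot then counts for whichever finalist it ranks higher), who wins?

Round 1 first-place votes: Proposal A 9, Proposal B 5, Proposal C 5, Proposal D 17, Proposal E 0, Proposal F 7. Proposal D and Proposal A advance.
Runoff: Proposal D is ranked above Proposal A on 31 ballots, Proposal A above Proposal D on 12.

Proposal D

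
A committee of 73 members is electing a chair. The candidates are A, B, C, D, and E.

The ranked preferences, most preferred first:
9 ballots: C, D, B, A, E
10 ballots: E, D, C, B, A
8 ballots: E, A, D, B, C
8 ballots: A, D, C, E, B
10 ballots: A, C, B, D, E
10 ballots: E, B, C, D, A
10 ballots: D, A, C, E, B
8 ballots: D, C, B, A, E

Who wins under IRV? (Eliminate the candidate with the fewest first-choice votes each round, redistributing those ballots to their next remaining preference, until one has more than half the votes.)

D

Round 1: A 18, B 0, C 9, D 18, E 28. B eliminated.
Round 2: A 18, C 9, D 18, E 28. C eliminated.
Round 3: A 18, D 27, E 28. A eliminated.
Round 4: D 45, E 28. D has a majority (≥37).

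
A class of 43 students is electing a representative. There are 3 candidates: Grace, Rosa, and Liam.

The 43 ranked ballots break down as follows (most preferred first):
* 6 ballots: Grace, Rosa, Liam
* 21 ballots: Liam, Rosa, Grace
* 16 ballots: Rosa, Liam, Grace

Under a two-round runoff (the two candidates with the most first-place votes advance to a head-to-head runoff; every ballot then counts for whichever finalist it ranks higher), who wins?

Rosa

Round 1 first-place votes: Grace 6, Rosa 16, Liam 21. Liam and Rosa advance.
Runoff: Liam is ranked above Rosa on 21 ballots, Rosa above Liam on 22.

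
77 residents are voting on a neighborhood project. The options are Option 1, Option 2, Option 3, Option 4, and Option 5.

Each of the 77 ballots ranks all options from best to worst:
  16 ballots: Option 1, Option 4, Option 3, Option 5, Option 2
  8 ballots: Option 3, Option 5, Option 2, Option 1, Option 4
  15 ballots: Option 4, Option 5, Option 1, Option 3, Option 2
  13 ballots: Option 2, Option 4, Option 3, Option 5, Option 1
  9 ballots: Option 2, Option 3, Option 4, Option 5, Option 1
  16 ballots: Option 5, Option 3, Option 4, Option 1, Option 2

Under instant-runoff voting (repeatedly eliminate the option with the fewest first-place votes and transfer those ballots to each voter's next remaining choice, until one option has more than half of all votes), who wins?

Round 1: Option 1 16, Option 2 22, Option 3 8, Option 4 15, Option 5 16. Option 3 eliminated.
Round 2: Option 1 16, Option 2 22, Option 4 15, Option 5 24. Option 4 eliminated.
Round 3: Option 1 16, Option 2 22, Option 5 39. Option 5 has a majority (≥39).

Option 5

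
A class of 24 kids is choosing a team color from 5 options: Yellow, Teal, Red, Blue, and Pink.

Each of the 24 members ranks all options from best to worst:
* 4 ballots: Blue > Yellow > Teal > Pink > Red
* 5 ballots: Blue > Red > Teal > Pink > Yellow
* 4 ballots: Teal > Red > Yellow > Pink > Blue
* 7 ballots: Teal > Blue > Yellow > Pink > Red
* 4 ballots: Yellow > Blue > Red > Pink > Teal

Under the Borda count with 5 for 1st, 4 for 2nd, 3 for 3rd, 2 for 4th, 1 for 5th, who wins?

Yellow: 4×4 + 5×1 + 4×3 + 7×3 + 4×5 = 74
Teal: 4×3 + 5×3 + 4×5 + 7×5 + 4×1 = 86
Red: 4×1 + 5×4 + 4×4 + 7×1 + 4×3 = 59
Blue: 4×5 + 5×5 + 4×1 + 7×4 + 4×4 = 93
Pink: 4×2 + 5×2 + 4×2 + 7×2 + 4×2 = 48

Blue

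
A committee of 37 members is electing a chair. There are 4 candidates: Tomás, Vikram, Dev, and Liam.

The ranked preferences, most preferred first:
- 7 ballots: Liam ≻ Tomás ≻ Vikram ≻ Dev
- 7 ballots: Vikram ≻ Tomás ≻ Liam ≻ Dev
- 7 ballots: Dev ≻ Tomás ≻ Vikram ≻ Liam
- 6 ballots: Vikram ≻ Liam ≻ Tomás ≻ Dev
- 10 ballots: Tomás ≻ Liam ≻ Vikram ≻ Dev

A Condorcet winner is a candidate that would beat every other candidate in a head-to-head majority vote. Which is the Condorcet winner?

Tomás vs Vikram: 24–13
Tomás vs Dev: 30–7
Tomás vs Liam: 24–13
Tomás beats every other candidate.

Tomás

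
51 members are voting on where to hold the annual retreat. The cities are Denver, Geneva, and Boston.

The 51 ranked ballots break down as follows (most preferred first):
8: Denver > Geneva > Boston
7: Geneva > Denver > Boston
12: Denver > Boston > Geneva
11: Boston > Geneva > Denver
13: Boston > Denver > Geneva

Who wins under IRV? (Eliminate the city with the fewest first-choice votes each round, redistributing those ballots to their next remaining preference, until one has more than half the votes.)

Round 1: Denver 20, Geneva 7, Boston 24. Geneva eliminated.
Round 2: Denver 27, Boston 24. Denver has a majority (≥26).

Denver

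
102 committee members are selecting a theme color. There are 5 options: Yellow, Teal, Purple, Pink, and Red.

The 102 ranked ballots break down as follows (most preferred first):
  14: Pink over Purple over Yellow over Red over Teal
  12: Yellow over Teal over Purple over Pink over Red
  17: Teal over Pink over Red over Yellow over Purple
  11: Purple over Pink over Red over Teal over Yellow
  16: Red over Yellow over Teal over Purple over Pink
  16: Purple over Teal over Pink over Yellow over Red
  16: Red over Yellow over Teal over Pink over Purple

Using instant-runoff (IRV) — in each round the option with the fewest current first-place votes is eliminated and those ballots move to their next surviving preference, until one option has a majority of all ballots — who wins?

Purple

Round 1: Yellow 12, Teal 17, Purple 27, Pink 14, Red 32. Yellow eliminated.
Round 2: Teal 29, Purple 27, Pink 14, Red 32. Pink eliminated.
Round 3: Teal 29, Purple 41, Red 32. Teal eliminated.
Round 4: Purple 53, Red 49. Purple has a majority (≥52).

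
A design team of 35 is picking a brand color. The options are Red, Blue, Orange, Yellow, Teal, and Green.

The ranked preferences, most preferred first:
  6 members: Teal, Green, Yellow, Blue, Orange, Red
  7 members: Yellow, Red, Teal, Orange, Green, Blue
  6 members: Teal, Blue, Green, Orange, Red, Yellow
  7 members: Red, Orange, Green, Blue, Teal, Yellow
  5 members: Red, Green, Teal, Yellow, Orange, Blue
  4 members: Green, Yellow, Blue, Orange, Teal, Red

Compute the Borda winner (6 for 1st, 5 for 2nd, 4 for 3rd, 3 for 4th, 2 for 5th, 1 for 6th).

Green

Red: 6×1 + 7×5 + 6×2 + 7×6 + 5×6 + 4×1 = 129
Blue: 6×3 + 7×1 + 6×5 + 7×3 + 5×1 + 4×4 = 97
Orange: 6×2 + 7×3 + 6×3 + 7×5 + 5×2 + 4×3 = 108
Yellow: 6×4 + 7×6 + 6×1 + 7×1 + 5×3 + 4×5 = 114
Teal: 6×6 + 7×4 + 6×6 + 7×2 + 5×4 + 4×2 = 142
Green: 6×5 + 7×2 + 6×4 + 7×4 + 5×5 + 4×6 = 145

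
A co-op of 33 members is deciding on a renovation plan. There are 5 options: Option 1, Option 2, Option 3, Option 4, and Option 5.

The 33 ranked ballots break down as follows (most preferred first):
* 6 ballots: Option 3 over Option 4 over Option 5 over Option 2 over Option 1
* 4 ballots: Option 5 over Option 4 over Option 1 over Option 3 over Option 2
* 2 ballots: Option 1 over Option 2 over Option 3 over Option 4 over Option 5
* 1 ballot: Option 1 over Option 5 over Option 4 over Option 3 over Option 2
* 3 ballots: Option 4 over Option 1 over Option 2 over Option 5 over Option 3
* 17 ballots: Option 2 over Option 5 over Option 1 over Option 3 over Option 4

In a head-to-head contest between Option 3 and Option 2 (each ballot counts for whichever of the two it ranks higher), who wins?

Option 2

Option 3 is ranked above Option 2 on 11 ballots; Option 2 above Option 3 on 22.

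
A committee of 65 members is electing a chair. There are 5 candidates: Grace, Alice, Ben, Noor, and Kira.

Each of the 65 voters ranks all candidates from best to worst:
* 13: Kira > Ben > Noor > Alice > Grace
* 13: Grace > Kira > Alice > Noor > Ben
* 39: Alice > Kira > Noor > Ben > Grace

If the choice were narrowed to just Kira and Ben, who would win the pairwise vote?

Kira is ranked above Ben on 65 ballots; Ben above Kira on 0.

Kira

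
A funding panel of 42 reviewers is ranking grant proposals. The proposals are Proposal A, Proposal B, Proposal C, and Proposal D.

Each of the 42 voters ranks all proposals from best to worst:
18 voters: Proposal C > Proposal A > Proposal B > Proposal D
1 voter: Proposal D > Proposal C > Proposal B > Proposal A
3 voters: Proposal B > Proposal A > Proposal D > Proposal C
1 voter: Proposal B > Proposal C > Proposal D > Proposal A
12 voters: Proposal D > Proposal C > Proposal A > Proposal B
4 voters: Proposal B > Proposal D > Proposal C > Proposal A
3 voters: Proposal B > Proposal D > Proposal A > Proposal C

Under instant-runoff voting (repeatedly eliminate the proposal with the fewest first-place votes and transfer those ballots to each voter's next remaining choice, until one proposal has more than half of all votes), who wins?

Round 1: Proposal A 0, Proposal B 11, Proposal C 18, Proposal D 13. Proposal A eliminated.
Round 2: Proposal B 11, Proposal C 18, Proposal D 13. Proposal B eliminated.
Round 3: Proposal C 19, Proposal D 23. Proposal D has a majority (≥22).

Proposal D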